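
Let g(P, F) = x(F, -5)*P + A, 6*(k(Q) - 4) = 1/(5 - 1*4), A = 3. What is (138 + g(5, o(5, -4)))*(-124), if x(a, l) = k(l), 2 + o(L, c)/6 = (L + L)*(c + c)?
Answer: -60202/3 ≈ -20067.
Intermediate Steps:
o(L, c) = -12 + 24*L*c (o(L, c) = -12 + 6*((L + L)*(c + c)) = -12 + 6*((2*L)*(2*c)) = -12 + 6*(4*L*c) = -12 + 24*L*c)
k(Q) = 25/6 (k(Q) = 4 + 1/(6*(5 - 1*4)) = 4 + 1/(6*(5 - 4)) = 4 + (⅙)/1 = 4 + (⅙)*1 = 4 + ⅙ = 25/6)
x(a, l) = 25/6
g(P, F) = 3 + 25*P/6 (g(P, F) = 25*P/6 + 3 = 3 + 25*P/6)
(138 + g(5, o(5, -4)))*(-124) = (138 + (3 + (25/6)*5))*(-124) = (138 + (3 + 125/6))*(-124) = (138 + 143/6)*(-124) = (971/6)*(-124) = -60202/3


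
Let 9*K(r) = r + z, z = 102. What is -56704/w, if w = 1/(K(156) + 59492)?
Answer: -10125179648/3 ≈ -3.3751e+9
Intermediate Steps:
K(r) = 34/3 + r/9 (K(r) = (r + 102)/9 = (102 + r)/9 = 34/3 + r/9)
w = 3/178562 (w = 1/((34/3 + (1/9)*156) + 59492) = 1/((34/3 + 52/3) + 59492) = 1/(86/3 + 59492) = 1/(178562/3) = 3/178562 ≈ 1.6801e-5)
-56704/w = -56704/3/178562 = -56704*178562/3 = -10125179648/3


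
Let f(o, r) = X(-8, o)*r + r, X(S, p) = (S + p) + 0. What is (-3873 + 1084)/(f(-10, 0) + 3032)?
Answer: -2789/3032 ≈ -0.91986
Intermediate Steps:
X(S, p) = S + p
f(o, r) = r + r*(-8 + o) (f(o, r) = (-8 + o)*r + r = r*(-8 + o) + r = r + r*(-8 + o))
(-3873 + 1084)/(f(-10, 0) + 3032) = (-3873 + 1084)/(0*(-7 - 10) + 3032) = -2789/(0*(-17) + 3032) = -2789/(0 + 3032) = -2789/3032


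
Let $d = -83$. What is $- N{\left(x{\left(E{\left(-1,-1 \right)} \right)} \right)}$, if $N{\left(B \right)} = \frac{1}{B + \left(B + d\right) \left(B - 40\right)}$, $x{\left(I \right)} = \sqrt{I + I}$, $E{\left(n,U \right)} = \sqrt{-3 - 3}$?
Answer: $\frac{1}{2 \left(-1660 - i \sqrt{6} + 61 \cdot 2^{\frac{3}{4}} \sqrt[4]{3} \sqrt{i}\right)} \approx -0.00031846 - 1.8934 \cdot 10^{-5} i$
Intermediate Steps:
$E{\left(n,U \right)} = i \sqrt{6}$ ($E{\left(n,U \right)} = \sqrt{-6} = i \sqrt{6}$)
$x{\left(I \right)} = \sqrt{2} \sqrt{I}$ ($x{\left(I \right)} = \sqrt{2 I} = \sqrt{2} \sqrt{I}$)
$N{\left(B \right)} = \frac{1}{B + \left(-83 + B\right) \left(-40 + B\right)}$ ($N{\left(B \right)} = \frac{1}{B + \left(B - 83\right) \left(B - 40\right)} = \frac{1}{B + \left(-83 + B\right) \left(-40 + B\right)}$)
$- N{\left(x{\left(E{\left(-1,-1 \right)} \right)} \right)} = - \frac{1}{3320 + \left(\sqrt{2} \sqrt{i \sqrt{6}}\right)^{2} - 122 \sqrt{2} \sqrt{i \sqrt{6}}} = - \frac{1}{3320 + \left(\sqrt{2} \sqrt[4]{6} \sqrt{i}\right)^{2} - 122 \sqrt{2} \sqrt[4]{6} \sqrt{i}} = - \frac{1}{3320 + \left(2^{\frac{3}{4}} \sqrt[4]{3} \sqrt{i}\right)^{2} - 122 \cdot 2^{\frac{3}{4}} \sqrt[4]{3} \sqrt{i}} = - \frac{1}{3320 + 2 i \sqrt{6} - 122 \cdot 2^{\frac{3}{4}} \sqrt[4]{3} \sqrt{i}}$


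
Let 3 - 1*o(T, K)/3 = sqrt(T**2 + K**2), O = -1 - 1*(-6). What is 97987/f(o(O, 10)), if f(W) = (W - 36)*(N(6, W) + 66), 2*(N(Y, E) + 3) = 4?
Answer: 293961/2860 - 97987*sqrt(5)/1716 ≈ -24.900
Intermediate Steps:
N(Y, E) = -1 (N(Y, E) = -3 + (1/2)*4 = -3 + 2 = -1)
O = 5 (O = -1 + 6 = 5)
o(T, K) = 9 - 3*sqrt(K**2 + T**2) (o(T, K) = 9 - 3*sqrt(T**2 + K**2) = 9 - 3*sqrt(K**2 + T**2))
f(W) = -2340 + 65*W (f(W) = (W - 36)*(-1 + 66) = (-36 + W)*65 = -2340 + 65*W)
97987/f(o(O, 10)) = 97987/(-2340 + 65*(9 - 3*sqrt(10**2 + 5**2))) = 97987/(-2340 + 65*(9 - 3*sqrt(100 + 25))) = 97987/(-2340 + 65*(9 - 15*sqrt(5))) = 97987/(-2340 + (585 - 975*sqrt(5))) = 97987/(-1755 - 975*sqrt(5))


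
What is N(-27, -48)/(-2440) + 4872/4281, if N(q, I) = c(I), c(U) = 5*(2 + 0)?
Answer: 394829/348188 ≈ 1.1340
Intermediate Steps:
c(U) = 10 (c(U) = 5*2 = 10)
N(q, I) = 10
N(-27, -48)/(-2440) + 4872/4281 = 10/(-2440) + 4872/4281 = 10*(-1/2440) + 4872*(1/4281) = -1/244 + 1624/1427 = 394829/348188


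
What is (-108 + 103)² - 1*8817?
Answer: -8792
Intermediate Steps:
(-108 + 103)² - 1*8817 = (-5)² - 8817 = 25 - 8817 = -8792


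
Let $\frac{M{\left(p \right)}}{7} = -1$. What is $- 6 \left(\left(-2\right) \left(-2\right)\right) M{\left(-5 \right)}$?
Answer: $168$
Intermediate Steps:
$M{\left(p \right)} = -7$ ($M{\left(p \right)} = 7 \left(-1\right) = -7$)
$- 6 \left(\left(-2\right) \left(-2\right)\right) M{\left(-5 \right)} = - 6 \left(\left(-2\right) \left(-2\right)\right) \left(-7\right) = \left(-6\right) 4 \left(-7\right) = \left(-24\right) \left(-7\right) = 168$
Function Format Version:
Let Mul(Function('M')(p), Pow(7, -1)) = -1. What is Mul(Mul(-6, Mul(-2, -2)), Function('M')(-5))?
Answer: 168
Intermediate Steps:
Function('M')(p) = -7 (Function('M')(p) = Mul(7, -1) = -7)
Mul(Mul(-6, Mul(-2, -2)), Function('M')(-5)) = Mul(Mul(-6, Mul(-2, -2)), -7) = Mul(Mul(-6, 4), -7) = Mul(-24, -7) = 168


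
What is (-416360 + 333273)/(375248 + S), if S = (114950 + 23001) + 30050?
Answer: -83087/543249 ≈ -0.15294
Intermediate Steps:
S = 168001 (S = 137951 + 30050 = 168001)
(-416360 + 333273)/(375248 + S) = (-416360 + 333273)/(375248 + 168001) = -83087/543249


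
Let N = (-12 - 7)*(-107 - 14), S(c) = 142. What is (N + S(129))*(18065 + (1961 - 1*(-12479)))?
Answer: 79344705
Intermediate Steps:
N = 2299 (N = -19*(-121) = 2299)
(N + S(129))*(18065 + (1961 - 1*(-12479))) = (2299 + 142)*(18065 + (1961 - 1*(-12479))) = 2441*(18065 + (1961 + 12479)) = 2441*(18065 + 14440) = 2441*32505 = 79344705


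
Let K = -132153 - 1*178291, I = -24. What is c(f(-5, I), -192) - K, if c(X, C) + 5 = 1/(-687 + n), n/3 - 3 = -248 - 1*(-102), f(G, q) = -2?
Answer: 346449923/1116 ≈ 3.1044e+5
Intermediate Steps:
n = -429 (n = 9 + 3*(-248 - 1*(-102)) = 9 + 3*(-248 + 102) = 9 + 3*(-146) = 9 - 438 = -429)
c(X, C) = -5581/1116 (c(X, C) = -5 + 1/(-687 - 429) = -5 + 1/(-1116) = -5 - 1/1116 = -5581/1116)
K = -310444 (K = -132153 - 178291 = -310444)
c(f(-5, I), -192) - K = -5581/1116 - 1*(-310444) = -5581/1116 + 310444 = 346449923/1116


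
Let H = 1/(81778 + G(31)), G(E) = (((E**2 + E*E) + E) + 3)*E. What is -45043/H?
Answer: -6414753802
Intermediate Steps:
G(E) = E*(3 + E + 2*E**2) (G(E) = (((E**2 + E**2) + E) + 3)*E = ((2*E**2 + E) + 3)*E = ((E + 2*E**2) + 3)*E = (3 + E + 2*E**2)*E = E*(3 + E + 2*E**2))
H = 1/142414 (H = 1/(81778 + 31*(3 + 31 + 2*31**2)) = 1/(81778 + 31*(3 + 31 + 2*961)) = 1/(81778 + 31*(3 + 31 + 1922)) = 1/(81778 + 31*1956) = 1/(81778 + 60636) = 1/142414 ≈ 7.0218e-6)
-45043/H = -45043/1/142414 = -45043*142414 = -6414753802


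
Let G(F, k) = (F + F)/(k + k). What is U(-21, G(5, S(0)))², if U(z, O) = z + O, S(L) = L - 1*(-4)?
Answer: 6241/16 ≈ 390.06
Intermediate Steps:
S(L) = 4 + L (S(L) = L + 4 = 4 + L)
G(F, k) = F/k (G(F, k) = (2*F)/((2*k)) = (2*F)*(1/(2*k)) = F/k)
U(z, O) = O + z
U(-21, G(5, S(0)))² = (5/(4 + 0) - 21)² = (5/4 - 21)² = (-79/4)² = 6241/16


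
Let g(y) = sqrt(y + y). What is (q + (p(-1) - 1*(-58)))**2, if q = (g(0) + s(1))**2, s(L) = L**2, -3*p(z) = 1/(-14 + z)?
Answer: 7054336/2025 ≈ 3483.6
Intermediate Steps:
p(z) = -1/(3*(-14 + z))
g(y) = sqrt(2)*sqrt(y) (g(y) = sqrt(2*y) = sqrt(2)*sqrt(y))
q = 1 (q = (sqrt(2)*sqrt(0) + 1**2)**2 = (sqrt(2)*0 + 1)**2 = (0 + 1)**2 = 1**2 = 1)
(q + (p(-1) - 1*(-58)))**2 = (1 + (-1/(-42 + 3*(-1)) - 1*(-58)))**2 = (1 + (-1/(-42 - 3) + 58))**2 = (1 + (-1/(-45) + 58))**2 = (1 + (-1*(-1/45) + 58))**2 = (1 + (1/45 + 58))**2 = (1 + 2611/45)**2 = (2656/45)**2 = 7054336/2025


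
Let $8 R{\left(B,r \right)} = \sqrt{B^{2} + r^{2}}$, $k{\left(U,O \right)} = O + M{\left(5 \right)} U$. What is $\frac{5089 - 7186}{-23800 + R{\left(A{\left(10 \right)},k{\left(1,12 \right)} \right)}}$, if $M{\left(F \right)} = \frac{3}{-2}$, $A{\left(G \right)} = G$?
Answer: $\frac{33552}{380771} \approx 0.088116$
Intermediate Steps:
$M{\left(F \right)} = - \frac{3}{2}$ ($M{\left(F \right)} = 3 \left(- \frac{1}{2}\right) = - \frac{3}{2}$)
$k{\left(U,O \right)} = O - \frac{3 U}{2}$
$R{\left(B,r \right)} = \frac{\sqrt{B^{2} + r^{2}}}{8}$
$\frac{5089 - 7186}{-23800 + R{\left(A{\left(10 \right)},k{\left(1,12 \right)} \right)}} = \frac{5089 - 7186}{-23800 + \frac{\sqrt{10^{2} + \left(12 - \frac{3}{2}\right)^{2}}}{8}} = - \frac{2097}{-23800 + \frac{\sqrt{100 + \left(12 - \frac{3}{2}\right)^{2}}}{8}} = - \frac{2097}{-23800 + \frac{\sqrt{100 + \left(\frac{21}{2}\right)^{2}}}{8}} = - \frac{2097}{-23800 + \frac{\sqrt{100 + \frac{441}{4}}}{8}} = - \frac{2097}{-23800 + \frac{\sqrt{\frac{841}{4}}}{8}} = - \frac{2097}{-23800 + \frac{1}{8} \cdot \frac{29}{2}} = - \frac{2097}{-23800 + \frac{29}{16}} = - \frac{2097}{- \frac{380771}{16}} = \left(-2097\right) \left(- \frac{16}{380771}\right) = \frac{33552}{380771}$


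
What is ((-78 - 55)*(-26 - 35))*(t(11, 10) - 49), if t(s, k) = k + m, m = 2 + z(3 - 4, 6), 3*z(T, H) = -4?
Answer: -932995/3 ≈ -3.1100e+5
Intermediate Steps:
z(T, H) = -4/3 (z(T, H) = (1/3)*(-4) = -4/3)
m = 2/3 (m = 2 - 4/3 = 2/3 ≈ 0.66667)
t(s, k) = 2/3 + k (t(s, k) = k + 2/3 = 2/3 + k)
((-78 - 55)*(-26 - 35))*(t(11, 10) - 49) = ((-78 - 55)*(-26 - 35))*((2/3 + 10) - 49) = (-133*(-61))*(32/3 - 49) = 8113*(-115/3) = -932995/3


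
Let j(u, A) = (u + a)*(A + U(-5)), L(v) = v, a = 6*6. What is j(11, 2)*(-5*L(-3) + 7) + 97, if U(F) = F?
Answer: -3005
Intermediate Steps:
a = 36
j(u, A) = (-5 + A)*(36 + u) (j(u, A) = (u + 36)*(A - 5) = (36 + u)*(-5 + A) = (-5 + A)*(36 + u))
j(11, 2)*(-5*L(-3) + 7) + 97 = (-180 - 5*11 + 36*2 + 2*11)*(-5*(-3) + 7) + 97 = (-180 - 55 + 72 + 22)*(15 + 7) + 97 = -141*22 + 97 = -3102 + 97 = -3005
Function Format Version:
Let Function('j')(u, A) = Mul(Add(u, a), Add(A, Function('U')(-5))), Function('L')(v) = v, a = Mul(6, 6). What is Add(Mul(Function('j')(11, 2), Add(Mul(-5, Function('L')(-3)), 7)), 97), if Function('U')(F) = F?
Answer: -3005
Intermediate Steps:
a = 36
Function('j')(u, A) = Mul(Add(-5, A), Add(36, u)) (Function('j')(u, A) = Mul(Add(u, 36), Add(A, -5)) = Mul(Add(36, u), Add(-5, A)) = Mul(Add(-5, A), Add(36, u)))
Add(Mul(Function('j')(11, 2), Add(Mul(-5, Function('L')(-3)), 7)), 97) = Add(Mul(Add(-180, Mul(-5, 11), Mul(36, 2), Mul(2, 11)), Add(Mul(-5, -3), 7)), 97) = Add(Mul(Add(-180, -55, 72, 22), Add(15, 7)), 97) = Add(Mul(-141, 22), 97) = Add(-3102, 97) = -3005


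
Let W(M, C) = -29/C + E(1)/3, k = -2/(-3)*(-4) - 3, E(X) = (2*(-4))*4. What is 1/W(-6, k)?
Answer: -51/283 ≈ -0.18021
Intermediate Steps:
E(X) = -32 (E(X) = -8*4 = -32)
k = -17/3 (k = -2*(-⅓)*(-4) - 3 = (⅔)*(-4) - 3 = -8/3 - 3 = -17/3 ≈ -5.6667)
W(M, C) = -32/3 - 29/C (W(M, C) = -29/C - 32/3 = -32/3 - 29/C)
1/W(-6, k) = 1/(-32/3 - 29/(-17/3)) = 1/(-32/3 - 29*(-3/17)) = 1/(-32/3 + 87/17) = 1/(-283/51) = -51/283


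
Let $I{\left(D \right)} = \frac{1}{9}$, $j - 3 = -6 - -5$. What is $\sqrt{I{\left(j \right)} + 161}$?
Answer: $\frac{5 \sqrt{58}}{3} \approx 12.693$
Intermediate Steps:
$j = 2$ ($j = 3 - 1 = 2$)
$I{\left(D \right)} = \frac{1}{9}$
$\sqrt{I{\left(j \right)} + 161} = \sqrt{\frac{1}{9} + 161} = \sqrt{\frac{1450}{9}} = \frac{5 \sqrt{58}}{3}$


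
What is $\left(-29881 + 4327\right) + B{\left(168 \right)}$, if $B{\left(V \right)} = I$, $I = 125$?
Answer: $-25429$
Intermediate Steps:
$B{\left(V \right)} = 125$
$\left(-29881 + 4327\right) + B{\left(168 \right)} = \left(-29881 + 4327\right) + 125 = -25554 + 125 = -25429$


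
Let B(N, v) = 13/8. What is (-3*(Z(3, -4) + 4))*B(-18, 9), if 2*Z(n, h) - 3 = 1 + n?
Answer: -585/16 ≈ -36.563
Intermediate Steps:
Z(n, h) = 2 + n/2 (Z(n, h) = 3/2 + (1 + n)/2 = 3/2 + (1/2 + n/2) = 2 + n/2)
B(N, v) = 13/8 (B(N, v) = 13*(1/8) = 13/8)
(-3*(Z(3, -4) + 4))*B(-18, 9) = -3*((2 + (1/2)*3) + 4)*(13/8) = -3*((2 + 3/2) + 4)*(13/8) = -3*(7/2 + 4)*(13/8) = -3*15/2*(13/8) = -45/2*13/8 = -585/16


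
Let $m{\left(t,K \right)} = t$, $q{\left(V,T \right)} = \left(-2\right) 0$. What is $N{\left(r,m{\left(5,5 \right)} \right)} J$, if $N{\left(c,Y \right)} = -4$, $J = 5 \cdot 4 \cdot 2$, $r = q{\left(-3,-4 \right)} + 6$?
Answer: $-160$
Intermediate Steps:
$q{\left(V,T \right)} = 0$
$r = 6$ ($r = 0 + 6 = 6$)
$J = 40$ ($J = 20 \cdot 2 = 40$)
$N{\left(r,m{\left(5,5 \right)} \right)} J = \left(-4\right) 40 = -160$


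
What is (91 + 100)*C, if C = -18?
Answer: -3438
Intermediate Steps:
(91 + 100)*C = (91 + 100)*(-18) = 191*(-18) = -3438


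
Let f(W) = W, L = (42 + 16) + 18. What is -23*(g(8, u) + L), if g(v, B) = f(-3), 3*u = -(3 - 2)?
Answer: -1679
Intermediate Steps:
L = 76 (L = 58 + 18 = 76)
u = -⅓ (u = (-(3 - 2))/3 = (-1*1)/3 = (⅓)*(-1) = -⅓ ≈ -0.33333)
g(v, B) = -3
-23*(g(8, u) + L) = -23*(-3 + 76) = -23*73 = -1679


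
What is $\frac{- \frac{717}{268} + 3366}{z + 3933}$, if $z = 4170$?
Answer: $\frac{300457}{723868} \approx 0.41507$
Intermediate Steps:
$\frac{- \frac{717}{268} + 3366}{z + 3933} = \frac{- \frac{717}{268} + 3366}{4170 + 3933} = \frac{\left(-717\right) \frac{1}{268} + 3366}{8103} = \left(- \frac{717}{268} + 3366\right) \frac{1}{8103} = \frac{901371}{268} \cdot \frac{1}{8103} = \frac{300457}{723868}$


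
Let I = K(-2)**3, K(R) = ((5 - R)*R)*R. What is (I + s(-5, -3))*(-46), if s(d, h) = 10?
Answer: -1010252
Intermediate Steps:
K(R) = R**2*(5 - R) (K(R) = (R*(5 - R))*R = R**2*(5 - R))
I = 21952 (I = ((-2)**2*(5 - 1*(-2)))**3 = (4*(5 + 2))**3 = (4*7)**3 = 28**3 = 21952)
(I + s(-5, -3))*(-46) = (21952 + 10)*(-46) = 21962*(-46) = -1010252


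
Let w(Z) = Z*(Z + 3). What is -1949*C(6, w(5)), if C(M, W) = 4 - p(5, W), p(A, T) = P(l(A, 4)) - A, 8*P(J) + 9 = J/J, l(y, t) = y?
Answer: -19490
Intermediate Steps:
w(Z) = Z*(3 + Z)
P(J) = -1 (P(J) = -9/8 + (J/J)/8 = -9/8 + (⅛)*1 = -9/8 + ⅛ = -1)
p(A, T) = -1 - A
C(M, W) = 10 (C(M, W) = 4 - (-1 - 1*5) = 4 - (-1 - 5) = 4 - 1*(-6) = 4 + 6 = 10)
-1949*C(6, w(5)) = -1949*10 = -19490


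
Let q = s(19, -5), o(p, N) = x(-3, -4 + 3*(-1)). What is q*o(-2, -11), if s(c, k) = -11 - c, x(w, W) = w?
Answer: 90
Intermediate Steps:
o(p, N) = -3
q = -30 (q = -11 - 1*19 = -11 - 19 = -30)
q*o(-2, -11) = -30*(-3) = 90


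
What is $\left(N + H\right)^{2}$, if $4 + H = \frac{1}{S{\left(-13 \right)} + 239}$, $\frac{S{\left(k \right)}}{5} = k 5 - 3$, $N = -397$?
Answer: $\frac{1640412004}{10201} \approx 1.6081 \cdot 10^{5}$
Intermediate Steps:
$S{\left(k \right)} = -15 + 25 k$ ($S{\left(k \right)} = 5 \left(k 5 - 3\right) = 5 \left(5 k - 3\right) = 5 \left(-3 + 5 k\right) = -15 + 25 k$)
$H = - \frac{405}{101}$ ($H = -4 + \frac{1}{\left(-15 + 25 \left(-13\right)\right) + 239} = -4 + \frac{1}{\left(-15 - 325\right) + 239} = -4 + \frac{1}{-340 + 239} = -4 + \frac{1}{-101} = -4 - \frac{1}{101} = - \frac{405}{101} \approx -4.0099$)
$\left(N + H\right)^{2} = \left(-397 - \frac{405}{101}\right)^{2} = \left(- \frac{40502}{101}\right)^{2} = \frac{1640412004}{10201}$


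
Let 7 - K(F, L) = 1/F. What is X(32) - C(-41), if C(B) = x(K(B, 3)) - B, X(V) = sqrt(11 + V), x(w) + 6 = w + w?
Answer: -2011/41 + sqrt(43) ≈ -42.491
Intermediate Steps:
K(F, L) = 7 - 1/F
x(w) = -6 + 2*w (x(w) = -6 + (w + w) = -6 + 2*w)
C(B) = 8 - B - 2/B (C(B) = (-6 + 2*(7 - 1/B)) - B = (-6 + (14 - 2/B)) - B = (8 - 2/B) - B = 8 - B - 2/B)
X(32) - C(-41) = sqrt(11 + 32) - (8 - 1*(-41) - 2/(-41)) = sqrt(43) - (8 + 41 - 2*(-1/41)) = sqrt(43) - (8 + 41 + 2/41) = sqrt(43) - 1*2011/41 = sqrt(43) - 2011/41 = -2011/41 + sqrt(43)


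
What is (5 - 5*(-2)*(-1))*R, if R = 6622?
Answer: -33110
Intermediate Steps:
(5 - 5*(-2)*(-1))*R = (5 - 5*(-2)*(-1))*6622 = (5 + 10*(-1))*6622 = (5 - 10)*6622 = -5*6622 = -33110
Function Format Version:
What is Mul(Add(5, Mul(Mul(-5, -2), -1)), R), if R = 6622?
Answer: -33110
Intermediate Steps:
Mul(Add(5, Mul(Mul(-5, -2), -1)), R) = Mul(Add(5, Mul(Mul(-5, -2), -1)), 6622) = Mul(Add(5, Mul(10, -1)), 6622) = Mul(Add(5, -10), 6622) = Mul(-5, 6622) = -33110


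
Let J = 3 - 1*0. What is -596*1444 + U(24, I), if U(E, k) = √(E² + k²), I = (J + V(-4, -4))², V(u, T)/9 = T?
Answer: -860624 + 3*√131833 ≈ -8.5954e+5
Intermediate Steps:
V(u, T) = 9*T
J = 3 (J = 3 + 0 = 3)
I = 1089 (I = (3 + 9*(-4))² = (3 - 36)² = (-33)² = 1089)
-596*1444 + U(24, I) = -596*1444 + √(24² + 1089²) = -860624 + √(576 + 1185921) = -860624 + √1186497 = -860624 + 3*√131833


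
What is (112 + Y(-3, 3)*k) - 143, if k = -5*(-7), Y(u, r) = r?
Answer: 74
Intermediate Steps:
k = 35
(112 + Y(-3, 3)*k) - 143 = (112 + 3*35) - 143 = (112 + 105) - 143 = 217 - 143 = 74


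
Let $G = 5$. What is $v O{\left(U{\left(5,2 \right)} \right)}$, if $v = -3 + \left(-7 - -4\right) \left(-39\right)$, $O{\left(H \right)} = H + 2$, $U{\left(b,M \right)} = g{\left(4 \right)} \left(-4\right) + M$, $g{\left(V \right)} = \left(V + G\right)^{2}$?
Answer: $-36480$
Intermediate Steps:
$g{\left(V \right)} = \left(5 + V\right)^{2}$ ($g{\left(V \right)} = \left(V + 5\right)^{2} = \left(5 + V\right)^{2}$)
$U{\left(b,M \right)} = -324 + M$ ($U{\left(b,M \right)} = \left(5 + 4\right)^{2} \left(-4\right) + M = 9^{2} \left(-4\right) + M = 81 \left(-4\right) + M = -324 + M$)
$O{\left(H \right)} = 2 + H$
$v = 114$ ($v = -3 + \left(-7 + 4\right) \left(-39\right) = -3 - -117 = -3 + 117 = 114$)
$v O{\left(U{\left(5,2 \right)} \right)} = 114 \left(2 + \left(-324 + 2\right)\right) = 114 \left(2 - 322\right) = 114 \left(-320\right) = -36480$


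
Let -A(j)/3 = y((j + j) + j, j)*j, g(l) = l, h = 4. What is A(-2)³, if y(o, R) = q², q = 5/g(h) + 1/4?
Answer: 19683/8 ≈ 2460.4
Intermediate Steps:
q = 3/2 (q = 5/4 + 1/4 = 5*(¼) + 1*(¼) = 5/4 + ¼ = 3/2 ≈ 1.5000)
y(o, R) = 9/4 (y(o, R) = (3/2)² = 9/4)
A(j) = -27*j/4
A(-2)³ = (-27/4*(-2))³ = (27/2)³ = 19683/8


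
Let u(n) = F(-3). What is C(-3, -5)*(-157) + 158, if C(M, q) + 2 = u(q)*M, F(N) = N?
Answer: -941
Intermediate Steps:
u(n) = -3
C(M, q) = -2 - 3*M
C(-3, -5)*(-157) + 158 = (-2 - 3*(-3))*(-157) + 158 = (-2 + 9)*(-157) + 158 = 7*(-157) + 158 = -1099 + 158 = -941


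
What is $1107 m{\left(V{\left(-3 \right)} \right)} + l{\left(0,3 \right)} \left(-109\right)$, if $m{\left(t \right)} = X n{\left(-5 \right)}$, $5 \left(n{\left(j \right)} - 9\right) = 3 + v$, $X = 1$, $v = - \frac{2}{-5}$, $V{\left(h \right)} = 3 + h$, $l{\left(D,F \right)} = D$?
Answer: $\frac{267894}{25} \approx 10716.0$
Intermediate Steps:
$v = \frac{2}{5}$ ($v = \left(-2\right) \left(- \frac{1}{5}\right) = \frac{2}{5} \approx 0.4$)
$n{\left(j \right)} = \frac{242}{25}$ ($n{\left(j \right)} = 9 + \frac{3 + \frac{2}{5}}{5} = 9 + \frac{1}{5} \cdot \frac{17}{5} = 9 + \frac{17}{25} = \frac{242}{25}$)
$m{\left(t \right)} = \frac{242}{25}$ ($m{\left(t \right)} = 1 \cdot \frac{242}{25} = \frac{242}{25}$)
$1107 m{\left(V{\left(-3 \right)} \right)} + l{\left(0,3 \right)} \left(-109\right) = 1107 \cdot \frac{242}{25} + 0 \left(-109\right) = \frac{267894}{25} + 0 = \frac{267894}{25}$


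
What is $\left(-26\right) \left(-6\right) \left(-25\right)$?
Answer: $-3900$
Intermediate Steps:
$\left(-26\right) \left(-6\right) \left(-25\right) = 156 \left(-25\right) = -3900$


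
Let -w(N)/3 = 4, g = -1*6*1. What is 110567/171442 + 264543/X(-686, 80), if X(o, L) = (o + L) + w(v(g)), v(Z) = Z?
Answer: -3773787550/8829263 ≈ -427.42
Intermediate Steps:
g = -6 (g = -6*1 = -6)
w(N) = -12 (w(N) = -3*4 = -12)
X(o, L) = -12 + L + o (X(o, L) = (o + L) - 12 = (L + o) - 12 = -12 + L + o)
110567/171442 + 264543/X(-686, 80) = 110567/171442 + 264543/(-12 + 80 - 686) = 110567*(1/171442) + 264543/(-618) = 110567/171442 + 264543*(-1/618) = 110567/171442 - 88181/206 = -3773787550/8829263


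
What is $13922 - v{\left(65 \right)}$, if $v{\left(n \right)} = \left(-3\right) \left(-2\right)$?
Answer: $13916$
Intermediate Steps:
$v{\left(n \right)} = 6$
$13922 - v{\left(65 \right)} = 13922 - 6 = 13916$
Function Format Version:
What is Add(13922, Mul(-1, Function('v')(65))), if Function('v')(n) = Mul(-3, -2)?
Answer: 13916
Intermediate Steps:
Function('v')(n) = 6
Add(13922, Mul(-1, Function('v')(65))) = Add(13922, Mul(-1, 6)) = Add(13922, -6) = 13916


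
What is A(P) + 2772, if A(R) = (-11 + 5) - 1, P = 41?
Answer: 2765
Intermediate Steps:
A(R) = -7 (A(R) = -6 - 1 = -7)
A(P) + 2772 = -7 + 2772 = 2765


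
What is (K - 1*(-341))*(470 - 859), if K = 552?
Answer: -347377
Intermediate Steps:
(K - 1*(-341))*(470 - 859) = (552 - 1*(-341))*(470 - 859) = (552 + 341)*(-389) = 893*(-389) = -347377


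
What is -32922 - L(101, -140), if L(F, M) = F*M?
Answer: -18782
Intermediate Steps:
-32922 - L(101, -140) = -32922 - 101*(-140) = -32922 - 1*(-14140) = -32922 + 14140 = -18782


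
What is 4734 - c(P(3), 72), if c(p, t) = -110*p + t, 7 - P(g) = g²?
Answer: 4442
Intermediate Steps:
P(g) = 7 - g²
c(p, t) = t - 110*p
4734 - c(P(3), 72) = 4734 - (72 - 110*(7 - 1*3²)) = 4734 - (72 - 110*(7 - 1*9)) = 4734 - (72 - 110*(7 - 9)) = 4734 - (72 - 110*(-2)) = 4734 - (72 + 220) = 4734 - 1*292 = 4734 - 292 = 4442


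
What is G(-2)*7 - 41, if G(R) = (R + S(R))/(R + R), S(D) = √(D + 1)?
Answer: -75/2 - 7*I/4 ≈ -37.5 - 1.75*I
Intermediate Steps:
S(D) = √(1 + D)
G(R) = (R + √(1 + R))/(2*R) (G(R) = (R + √(1 + R))/(R + R) = (R + √(1 + R))/((2*R)) = (R + √(1 + R))*(1/(2*R)) = (R + √(1 + R))/(2*R))
G(-2)*7 - 41 = ((½)*(-2 + √(1 - 2))/(-2))*7 - 41 = ((½)*(-½)*(-2 + √(-1)))*7 - 41 = ((½)*(-½)*(-2 + I))*7 - 41 = (½ - I/4)*7 - 41 = (7/2 - 7*I/4) - 41 = -75/2 - 7*I/4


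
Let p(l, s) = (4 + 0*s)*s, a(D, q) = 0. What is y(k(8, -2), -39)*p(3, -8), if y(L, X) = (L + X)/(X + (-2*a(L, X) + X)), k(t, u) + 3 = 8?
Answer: -544/39 ≈ -13.949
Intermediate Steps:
k(t, u) = 5 (k(t, u) = -3 + 8 = 5)
y(L, X) = (L + X)/(2*X) (y(L, X) = (L + X)/(X + (-2*0 + X)) = (L + X)/(X + (0 + X)) = (L + X)/(X + X) = (L + X)/((2*X)) = (L + X)*(1/(2*X)) = (L + X)/(2*X))
p(l, s) = 4*s (p(l, s) = (4 + 0)*s = 4*s)
y(k(8, -2), -39)*p(3, -8) = ((½)*(5 - 39)/(-39))*(4*(-8)) = ((½)*(-1/39)*(-34))*(-32) = (17/39)*(-32) = -544/39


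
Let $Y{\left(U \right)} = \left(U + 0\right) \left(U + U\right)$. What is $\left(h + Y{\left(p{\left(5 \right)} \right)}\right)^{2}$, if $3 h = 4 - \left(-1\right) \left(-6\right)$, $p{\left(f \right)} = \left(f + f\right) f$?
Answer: $\frac{224940004}{9} \approx 2.4993 \cdot 10^{7}$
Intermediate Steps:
$p{\left(f \right)} = 2 f^{2}$ ($p{\left(f \right)} = 2 f f = 2 f^{2}$)
$h = - \frac{2}{3}$ ($h = \frac{4 - \left(-1\right) \left(-6\right)}{3} = \frac{4 - 6}{3} = \frac{1}{3} \left(-2\right) = - \frac{2}{3} \approx -0.66667$)
$Y{\left(U \right)} = 2 U^{2}$ ($Y{\left(U \right)} = U 2 U = 2 U^{2}$)
$\left(h + Y{\left(p{\left(5 \right)} \right)}\right)^{2} = \left(- \frac{2}{3} + 2 \left(2 \cdot 5^{2}\right)^{2}\right)^{2} = \left(- \frac{2}{3} + 2 \left(2 \cdot 25\right)^{2}\right)^{2} = \left(- \frac{2}{3} + 2 \cdot 50^{2}\right)^{2} = \left(- \frac{2}{3} + 2 \cdot 2500\right)^{2} = \left(- \frac{2}{3} + 5000\right)^{2} = \left(\frac{14998}{3}\right)^{2} = \frac{224940004}{9}$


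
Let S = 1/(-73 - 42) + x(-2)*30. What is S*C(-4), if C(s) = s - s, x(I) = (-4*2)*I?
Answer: 0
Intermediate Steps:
x(I) = -8*I
C(s) = 0
S = 55199/115 (S = 1/(-73 - 42) - 8*(-2)*30 = 1/(-115) + 16*30 = -1/115 + 480 = 55199/115 ≈ 479.99)
S*C(-4) = (55199/115)*0 = 0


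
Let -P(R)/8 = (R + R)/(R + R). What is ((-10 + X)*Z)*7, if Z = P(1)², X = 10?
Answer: 0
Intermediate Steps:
P(R) = -8 (P(R) = -8*(R + R)/(R + R) = -8*2*R/(2*R) = -8*2*R*1/(2*R) = -8*1 = -8)
Z = 64 (Z = (-8)² = 64)
((-10 + X)*Z)*7 = ((-10 + 10)*64)*7 = (0*64)*7 = 0*7 = 0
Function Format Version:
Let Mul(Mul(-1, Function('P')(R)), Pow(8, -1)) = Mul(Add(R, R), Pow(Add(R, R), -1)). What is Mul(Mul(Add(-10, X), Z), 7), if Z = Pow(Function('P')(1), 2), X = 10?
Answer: 0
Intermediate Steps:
Function('P')(R) = -8 (Function('P')(R) = Mul(-8, Mul(Add(R, R), Pow(Add(R, R), -1))) = Mul(-8, Mul(Mul(2, R), Pow(Mul(2, R), -1))) = Mul(-8, Mul(Mul(2, R), Mul(Rational(1, 2), Pow(R, -1)))) = Mul(-8, 1) = -8)
Z = 64 (Z = Pow(-8, 2) = 64)
Mul(Mul(Add(-10, X), Z), 7) = Mul(Mul(Add(-10, 10), 64), 7) = Mul(Mul(0, 64), 7) = Mul(0, 7) = 0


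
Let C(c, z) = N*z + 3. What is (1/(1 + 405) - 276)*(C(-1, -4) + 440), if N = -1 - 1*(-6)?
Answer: -47399265/406 ≈ -1.1675e+5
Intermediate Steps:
N = 5 (N = -1 + 6 = 5)
C(c, z) = 3 + 5*z (C(c, z) = 5*z + 3 = 3 + 5*z)
(1/(1 + 405) - 276)*(C(-1, -4) + 440) = (1/(1 + 405) - 276)*((3 + 5*(-4)) + 440) = (1/406 - 276)*((3 - 20) + 440) = (1/406 - 276)*(-17 + 440) = -112055/406*423 = -47399265/406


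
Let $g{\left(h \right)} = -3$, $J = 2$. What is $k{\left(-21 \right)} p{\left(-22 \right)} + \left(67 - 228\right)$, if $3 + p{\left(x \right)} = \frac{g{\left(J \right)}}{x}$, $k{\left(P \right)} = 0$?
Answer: $-161$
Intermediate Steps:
$p{\left(x \right)} = -3 - \frac{3}{x}$
$k{\left(-21 \right)} p{\left(-22 \right)} + \left(67 - 228\right) = 0 \left(-3 - \frac{3}{-22}\right) + \left(67 - 228\right) = 0 \left(-3 - - \frac{3}{22}\right) - 161 = 0 \left(-3 + \frac{3}{22}\right) - 161 = 0 \left(- \frac{63}{22}\right) - 161 = 0 - 161 = -161$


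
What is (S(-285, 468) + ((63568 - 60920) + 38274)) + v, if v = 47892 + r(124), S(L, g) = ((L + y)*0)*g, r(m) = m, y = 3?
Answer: 88938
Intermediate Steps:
S(L, g) = 0 (S(L, g) = ((L + 3)*0)*g = ((3 + L)*0)*g = 0*g = 0)
v = 48016 (v = 47892 + 124 = 48016)
(S(-285, 468) + ((63568 - 60920) + 38274)) + v = (0 + ((63568 - 60920) + 38274)) + 48016 = (0 + (2648 + 38274)) + 48016 = (0 + 40922) + 48016 = 40922 + 48016 = 88938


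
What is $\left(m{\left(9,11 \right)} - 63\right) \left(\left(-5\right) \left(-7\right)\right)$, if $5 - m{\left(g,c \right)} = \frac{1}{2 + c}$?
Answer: $- \frac{26425}{13} \approx -2032.7$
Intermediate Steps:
$m{\left(g,c \right)} = 5 - \frac{1}{2 + c}$
$\left(m{\left(9,11 \right)} - 63\right) \left(\left(-5\right) \left(-7\right)\right) = \left(\frac{9 + 5 \cdot 11}{2 + 11} - 63\right) \left(\left(-5\right) \left(-7\right)\right) = \left(\frac{9 + 55}{13} - 63\right) 35 = \left(\frac{1}{13} \cdot 64 - 63\right) 35 = \left(\frac{64}{13} - 63\right) 35 = \left(- \frac{755}{13}\right) 35 = - \frac{26425}{13}$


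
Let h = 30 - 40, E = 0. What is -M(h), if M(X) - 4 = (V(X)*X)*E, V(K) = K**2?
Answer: -4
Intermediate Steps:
h = -10
M(X) = 4 (M(X) = 4 + (X**2*X)*0 = 4 + X**3*0 = 4 + 0 = 4)
-M(h) = -1*4 = -4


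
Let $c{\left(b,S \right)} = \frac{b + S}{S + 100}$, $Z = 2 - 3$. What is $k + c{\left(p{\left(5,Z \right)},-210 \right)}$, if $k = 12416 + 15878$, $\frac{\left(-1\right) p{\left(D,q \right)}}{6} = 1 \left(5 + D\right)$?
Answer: $\frac{311261}{11} \approx 28296.0$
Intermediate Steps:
$Z = -1$ ($Z = 2 - 3 = -1$)
$p{\left(D,q \right)} = -30 - 6 D$ ($p{\left(D,q \right)} = - 6 \cdot 1 \left(5 + D\right) = - 6 \left(5 + D\right) = -30 - 6 D$)
$c{\left(b,S \right)} = \frac{S + b}{100 + S}$
$k = 28294$
$k + c{\left(p{\left(5,Z \right)},-210 \right)} = 28294 + \frac{-210 - 60}{100 - 210} = 28294 + \frac{-210 - 60}{-110} = 28294 - \frac{-210 - 60}{110} = 28294 - - \frac{27}{11} = 28294 + \frac{27}{11} = \frac{311261}{11}$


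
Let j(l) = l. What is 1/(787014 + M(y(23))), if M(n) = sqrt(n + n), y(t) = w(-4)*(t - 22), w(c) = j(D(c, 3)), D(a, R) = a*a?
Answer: 393507/309695518082 - sqrt(2)/154847759041 ≈ 1.2706e-6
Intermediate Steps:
D(a, R) = a**2
w(c) = c**2
y(t) = -352 + 16*t (y(t) = (-4)**2*(t - 22) = 16*(-22 + t) = -352 + 16*t)
M(n) = sqrt(2)*sqrt(n) (M(n) = sqrt(2*n) = sqrt(2)*sqrt(n))
1/(787014 + M(y(23))) = 1/(787014 + sqrt(2)*sqrt(-352 + 16*23)) = 1/(787014 + sqrt(2)*sqrt(-352 + 368)) = 1/(787014 + sqrt(2)*sqrt(16)) = 1/(787014 + sqrt(2)*4) = 1/(787014 + 4*sqrt(2))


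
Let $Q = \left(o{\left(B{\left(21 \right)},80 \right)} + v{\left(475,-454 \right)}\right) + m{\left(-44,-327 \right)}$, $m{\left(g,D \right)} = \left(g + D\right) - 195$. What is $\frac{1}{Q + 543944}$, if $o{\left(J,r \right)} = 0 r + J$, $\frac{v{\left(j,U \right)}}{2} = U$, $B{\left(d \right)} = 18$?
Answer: $\frac{1}{542488} \approx 1.8434 \cdot 10^{-6}$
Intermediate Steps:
$v{\left(j,U \right)} = 2 U$
$o{\left(J,r \right)} = J$ ($o{\left(J,r \right)} = 0 + J = J$)
$m{\left(g,D \right)} = -195 + D + g$ ($m{\left(g,D \right)} = \left(D + g\right) - 195 = -195 + D + g$)
$Q = -1456$ ($Q = \left(18 + 2 \left(-454\right)\right) - 566 = \left(18 - 908\right) - 566 = -890 - 566 = -1456$)
$\frac{1}{Q + 543944} = \frac{1}{-1456 + 543944} = \frac{1}{542488}$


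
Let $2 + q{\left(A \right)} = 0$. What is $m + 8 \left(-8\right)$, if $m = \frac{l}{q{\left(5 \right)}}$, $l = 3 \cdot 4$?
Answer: $-70$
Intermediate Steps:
$l = 12$
$q{\left(A \right)} = -2$ ($q{\left(A \right)} = -2 + 0 = -2$)
$m = -6$ ($m = \frac{12}{-2} = 12 \left(- \frac{1}{2}\right) = -6$)
$m + 8 \left(-8\right) = -6 + 8 \left(-8\right) = -6 - 64 = -70$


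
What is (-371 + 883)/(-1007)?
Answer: -512/1007 ≈ -0.50844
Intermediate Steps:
(-371 + 883)/(-1007) = 512*(-1/1007) = -512/1007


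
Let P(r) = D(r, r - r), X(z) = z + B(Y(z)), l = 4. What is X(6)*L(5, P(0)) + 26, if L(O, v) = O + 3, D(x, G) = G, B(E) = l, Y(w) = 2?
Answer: 106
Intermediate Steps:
B(E) = 4
X(z) = 4 + z (X(z) = z + 4 = 4 + z)
P(r) = 0 (P(r) = r - r = 0)
L(O, v) = 3 + O
X(6)*L(5, P(0)) + 26 = (4 + 6)*(3 + 5) + 26 = 10*8 + 26 = 80 + 26 = 106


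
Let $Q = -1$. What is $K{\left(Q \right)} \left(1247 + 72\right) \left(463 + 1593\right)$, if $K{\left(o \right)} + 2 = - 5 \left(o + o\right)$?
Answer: $21694912$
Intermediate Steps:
$K{\left(o \right)} = -2 - 10 o$ ($K{\left(o \right)} = -2 - 5 \left(o + o\right) = -2 - 5 \cdot 2 o = -2 - 10 o$)
$K{\left(Q \right)} \left(1247 + 72\right) \left(463 + 1593\right) = \left(-2 - -10\right) \left(1247 + 72\right) \left(463 + 1593\right) = \left(-2 + 10\right) 1319 \cdot 2056 = 8 \cdot 2711864 = 21694912$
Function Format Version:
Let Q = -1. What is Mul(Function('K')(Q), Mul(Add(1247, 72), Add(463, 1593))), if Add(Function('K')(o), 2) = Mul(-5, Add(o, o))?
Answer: 21694912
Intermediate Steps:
Function('K')(o) = Add(-2, Mul(-10, o)) (Function('K')(o) = Add(-2, Mul(-5, Add(o, o))) = Add(-2, Mul(-5, Mul(2, o))) = Add(-2, Mul(-10, o)))
Mul(Function('K')(Q), Mul(Add(1247, 72), Add(463, 1593))) = Mul(Add(-2, Mul(-10, -1)), Mul(Add(1247, 72), Add(463, 1593))) = Mul(Add(-2, 10), Mul(1319, 2056)) = Mul(8, 2711864) = 21694912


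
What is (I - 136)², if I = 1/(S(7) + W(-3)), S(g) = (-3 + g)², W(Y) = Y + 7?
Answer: 7392961/400 ≈ 18482.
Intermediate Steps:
W(Y) = 7 + Y
I = 1/20 (I = 1/((-3 + 7)² + (7 - 3)) = 1/(4² + 4) = 1/(16 + 4) = 1/20 ≈ 0.050000)
(I - 136)² = (1/20 - 136)² = (-2719/20)² = 7392961/400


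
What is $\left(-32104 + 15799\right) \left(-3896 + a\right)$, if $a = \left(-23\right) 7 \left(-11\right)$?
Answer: $34648125$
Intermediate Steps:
$a = 1771$ ($a = \left(-161\right) \left(-11\right) = 1771$)
$\left(-32104 + 15799\right) \left(-3896 + a\right) = \left(-32104 + 15799\right) \left(-3896 + 1771\right) = \left(-16305\right) \left(-2125\right) = 34648125$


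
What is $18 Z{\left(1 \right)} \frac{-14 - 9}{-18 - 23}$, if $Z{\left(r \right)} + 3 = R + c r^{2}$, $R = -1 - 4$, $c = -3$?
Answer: $- \frac{4554}{41} \approx -111.07$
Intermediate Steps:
$R = -5$ ($R = -1 - 4 = -5$)
$Z{\left(r \right)} = -8 - 3 r^{2}$ ($Z{\left(r \right)} = -3 - \left(5 + 3 r^{2}\right) = -8 - 3 r^{2}$)
$18 Z{\left(1 \right)} \frac{-14 - 9}{-18 - 23} = 18 \left(-8 - 3 \cdot 1^{2}\right) \frac{-14 - 9}{-18 - 23} = 18 \left(-8 - 3\right) \left(- \frac{23}{-41}\right) = 18 \left(-8 - 3\right) \left(\left(-23\right) \left(- \frac{1}{41}\right)\right) = 18 \left(-11\right) \frac{23}{41} = \left(-198\right) \frac{23}{41} = - \frac{4554}{41}$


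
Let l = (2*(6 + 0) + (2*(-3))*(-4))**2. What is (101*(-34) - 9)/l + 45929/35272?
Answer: -7739689/5714064 ≈ -1.3545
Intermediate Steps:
l = 1296 (l = (2*6 - 6*(-4))**2 = (12 + 24)**2 = 36**2 = 1296)
(101*(-34) - 9)/l + 45929/35272 = (101*(-34) - 9)/1296 + 45929/35272 = (-3434 - 9)*(1/1296) + 45929*(1/35272) = -3443*1/1296 + 45929/35272 = -3443/1296 + 45929/35272 = -7739689/5714064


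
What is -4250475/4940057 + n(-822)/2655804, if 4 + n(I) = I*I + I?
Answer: -3977295759997/6559911570414 ≈ -0.60630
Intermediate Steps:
n(I) = -4 + I + I² (n(I) = -4 + (I*I + I) = -4 + (I² + I) = -4 + (I + I²) = -4 + I + I²)
-4250475/4940057 + n(-822)/2655804 = -4250475/4940057 + (-4 - 822 + (-822)²)/2655804 = -4250475*1/4940057 + (-4 - 822 + 675684)*(1/2655804) = -4250475/4940057 + 674858*(1/2655804) = -4250475/4940057 + 337429/1327902 = -3977295759997/6559911570414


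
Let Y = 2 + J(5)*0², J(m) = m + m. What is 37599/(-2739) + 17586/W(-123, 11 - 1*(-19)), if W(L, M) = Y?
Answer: 96572/11 ≈ 8779.3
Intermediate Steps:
J(m) = 2*m
Y = 2 (Y = 2 + (2*5)*0² = 2 + 10*0 = 2 + 0 = 2)
W(L, M) = 2
37599/(-2739) + 17586/W(-123, 11 - 1*(-19)) = 37599/(-2739) + 17586/2 = 37599*(-1/2739) + 17586*(½) = -151/11 + 8793 = 96572/11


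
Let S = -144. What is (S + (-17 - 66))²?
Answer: 51529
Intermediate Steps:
(S + (-17 - 66))² = (-144 + (-17 - 66))² = (-144 - 83)² = (-227)² = 51529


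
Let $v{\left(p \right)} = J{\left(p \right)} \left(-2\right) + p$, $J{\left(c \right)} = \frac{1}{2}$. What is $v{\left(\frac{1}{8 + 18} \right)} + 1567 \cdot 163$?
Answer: $\frac{6640921}{26} \approx 2.5542 \cdot 10^{5}$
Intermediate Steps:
$J{\left(c \right)} = \frac{1}{2}$
$v{\left(p \right)} = -1 + p$ ($v{\left(p \right)} = \frac{1}{2} \left(-2\right) + p = -1 + p$)
$v{\left(\frac{1}{8 + 18} \right)} + 1567 \cdot 163 = \left(-1 + \frac{1}{8 + 18}\right) + 1567 \cdot 163 = \left(-1 + \frac{1}{26}\right) + 255421 = - \frac{25}{26} + 255421 = \frac{6640921}{26}$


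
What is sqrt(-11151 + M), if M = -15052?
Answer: I*sqrt(26203) ≈ 161.87*I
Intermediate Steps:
sqrt(-11151 + M) = sqrt(-11151 - 15052) = sqrt(-26203) = I*sqrt(26203)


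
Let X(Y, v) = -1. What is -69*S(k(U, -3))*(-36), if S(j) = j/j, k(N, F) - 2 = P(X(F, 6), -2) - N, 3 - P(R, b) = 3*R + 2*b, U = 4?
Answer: 2484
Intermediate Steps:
P(R, b) = 3 - 3*R - 2*b (P(R, b) = 3 - (3*R + 2*b) = 3 - (2*b + 3*R) = 3 + (-3*R - 2*b) = 3 - 3*R - 2*b)
k(N, F) = 12 - N (k(N, F) = 2 + ((3 - 3*(-1) - 2*(-2)) - N) = 2 + ((3 + 3 + 4) - N) = 2 + (10 - N) = 12 - N)
S(j) = 1
-69*S(k(U, -3))*(-36) = -69*1*(-36) = -69*(-36) = 2484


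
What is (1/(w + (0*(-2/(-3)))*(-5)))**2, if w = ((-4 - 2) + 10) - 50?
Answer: 1/2116 ≈ 0.00047259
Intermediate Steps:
w = -46 (w = (-6 + 10) - 50 = 4 - 50 = -46)
(1/(w + (0*(-2/(-3)))*(-5)))**2 = (1/(-46 + (0*(-2/(-3)))*(-5)))**2 = (1/(-46 + (0*(-2*(-1/3)))*(-5)))**2 = (1/(-46 + (0*(2/3))*(-5)))**2 = (1/(-46 + 0*(-5)))**2 = (1/(-46 + 0))**2 = (1/(-46))**2 = (-1/46)**2 = 1/2116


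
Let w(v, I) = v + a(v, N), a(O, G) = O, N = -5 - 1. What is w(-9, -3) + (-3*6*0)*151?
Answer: -18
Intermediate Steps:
N = -6
w(v, I) = 2*v (w(v, I) = v + v = 2*v)
w(-9, -3) + (-3*6*0)*151 = 2*(-9) + (-3*6*0)*151 = -18 - 18*0*151 = -18 + 0*151 = -18 + 0 = -18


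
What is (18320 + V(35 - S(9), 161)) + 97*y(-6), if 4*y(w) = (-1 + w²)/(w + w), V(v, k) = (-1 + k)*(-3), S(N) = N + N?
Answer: 852925/48 ≈ 17769.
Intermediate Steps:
S(N) = 2*N
V(v, k) = 3 - 3*k
y(w) = (-1 + w²)/(8*w) (y(w) = ((-1 + w²)/(w + w))/4 = ((-1 + w²)/((2*w)))/4 = ((-1 + w²)*(1/(2*w)))/4 = ((-1 + w²)/(2*w))/4 = (-1 + w²)/(8*w))
(18320 + V(35 - S(9), 161)) + 97*y(-6) = (18320 + (3 - 3*161)) + 97*((⅛)*(-1 + (-6)²)/(-6)) = (18320 + (3 - 483)) + 97*((⅛)*(-⅙)*(-1 + 36)) = (18320 - 480) + 97*((⅛)*(-⅙)*35) = 17840 + 97*(-35/48) = 17840 - 3395/48 = 852925/48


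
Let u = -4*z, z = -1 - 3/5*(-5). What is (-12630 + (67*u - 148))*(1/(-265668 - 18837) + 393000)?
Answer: -496214843665562/94835 ≈ -5.2324e+9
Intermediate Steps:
z = 2 (z = -1 - 3*1/5*(-5) = -1 - 3/5*(-5) = -1 + 3 = 2)
u = -8 (u = -4*2 = -8)
(-12630 + (67*u - 148))*(1/(-265668 - 18837) + 393000) = (-12630 + (67*(-8) - 148))*(1/(-265668 - 18837) + 393000) = (-12630 + (-536 - 148))*(1/(-284505) + 393000) = (-12630 - 684)*(-1/284505 + 393000) = -13314*111810464999/284505 = -496214843665562/94835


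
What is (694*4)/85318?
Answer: 1388/42659 ≈ 0.032537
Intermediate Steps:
(694*4)/85318 = 2776*(1/85318) = 1388/42659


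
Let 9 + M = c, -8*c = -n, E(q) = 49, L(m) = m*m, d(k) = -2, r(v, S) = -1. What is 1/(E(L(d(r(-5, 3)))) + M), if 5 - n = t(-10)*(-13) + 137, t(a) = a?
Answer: 4/29 ≈ 0.13793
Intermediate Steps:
L(m) = m²
n = -262 (n = 5 - (-10*(-13) + 137) = 5 - (130 + 137) = 5 - 1*267 = 5 - 267 = -262)
c = -131/4 (c = -(-1)*(-262)/8 = -⅛*262 = -131/4 ≈ -32.750)
M = -167/4 (M = -9 - 131/4 = -167/4 ≈ -41.750)
1/(E(L(d(r(-5, 3)))) + M) = 1/(49 - 167/4) = 1/(29/4) = 4/29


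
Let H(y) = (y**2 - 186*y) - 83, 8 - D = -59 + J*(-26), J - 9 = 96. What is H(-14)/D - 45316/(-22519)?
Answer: 187932975/62985643 ≈ 2.9837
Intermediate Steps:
J = 105 (J = 9 + 96 = 105)
D = 2797 (D = 8 - (-59 + 105*(-26)) = 8 - (-59 - 2730) = 8 - 1*(-2789) = 8 + 2789 = 2797)
H(y) = -83 + y**2 - 186*y
H(-14)/D - 45316/(-22519) = (-83 + (-14)**2 - 186*(-14))/2797 - 45316/(-22519) = (-83 + 196 + 2604)*(1/2797) - 45316*(-1/22519) = 2717*(1/2797) + 45316/22519 = 2717/2797 + 45316/22519 = 187932975/62985643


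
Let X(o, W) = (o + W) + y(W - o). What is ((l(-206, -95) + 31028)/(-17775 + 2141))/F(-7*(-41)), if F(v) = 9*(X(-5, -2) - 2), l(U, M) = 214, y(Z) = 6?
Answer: 5207/70353 ≈ 0.074013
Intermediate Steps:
X(o, W) = 6 + W + o (X(o, W) = (o + W) + 6 = (W + o) + 6 = 6 + W + o)
F(v) = -27 (F(v) = 9*((6 - 2 - 5) - 2) = 9*(-1 - 2) = 9*(-3) = -27)
((l(-206, -95) + 31028)/(-17775 + 2141))/F(-7*(-41)) = ((214 + 31028)/(-17775 + 2141))/(-27) = (31242/(-15634))*(-1/27) = (31242*(-1/15634))*(-1/27) = -15621/7817*(-1/27) = 5207/70353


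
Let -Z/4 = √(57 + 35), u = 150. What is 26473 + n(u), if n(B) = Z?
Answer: 26473 - 8*√23 ≈ 26435.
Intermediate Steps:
Z = -8*√23 (Z = -4*√(57 + 35) = -8*√23 ≈ -38.367)
n(B) = -8*√23
26473 + n(u) = 26473 - 8*√23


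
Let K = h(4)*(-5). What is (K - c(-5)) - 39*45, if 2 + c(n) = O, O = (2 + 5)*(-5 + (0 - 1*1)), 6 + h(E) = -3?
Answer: -1666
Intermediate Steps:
h(E) = -9 (h(E) = -6 - 3 = -9)
O = -42 (O = 7*(-5 + (0 - 1)) = 7*(-5 - 1) = 7*(-6) = -42)
K = 45 (K = -9*(-5) = 45)
c(n) = -44 (c(n) = -2 - 42 = -44)
(K - c(-5)) - 39*45 = (45 - 1*(-44)) - 39*45 = (45 + 44) - 1755 = 89 - 1755 = -1666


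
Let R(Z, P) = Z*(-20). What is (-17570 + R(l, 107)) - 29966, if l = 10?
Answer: -47736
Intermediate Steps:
R(Z, P) = -20*Z
(-17570 + R(l, 107)) - 29966 = (-17570 - 20*10) - 29966 = (-17570 - 200) - 29966 = -17770 - 29966 = -47736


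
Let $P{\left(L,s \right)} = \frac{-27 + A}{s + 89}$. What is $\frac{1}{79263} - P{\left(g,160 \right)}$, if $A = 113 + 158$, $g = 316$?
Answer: $- \frac{6446641}{6578829} \approx -0.97991$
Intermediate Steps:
$A = 271$
$P{\left(L,s \right)} = \frac{244}{89 + s}$ ($P{\left(L,s \right)} = \frac{-27 + 271}{s + 89} = \frac{244}{89 + s}$)
$\frac{1}{79263} - P{\left(g,160 \right)} = \frac{1}{79263} - \frac{244}{89 + 160} = \frac{1}{79263} - \frac{244}{249} = - \frac{6446641}{6578829}$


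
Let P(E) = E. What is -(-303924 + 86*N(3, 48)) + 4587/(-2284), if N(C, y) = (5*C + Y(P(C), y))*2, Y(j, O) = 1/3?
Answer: 2064402479/6852 ≈ 3.0128e+5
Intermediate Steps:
Y(j, O) = ⅓
N(C, y) = ⅔ + 10*C (N(C, y) = (5*C + ⅓)*2 = (⅓ + 5*C)*2 = ⅔ + 10*C)
-(-303924 + 86*N(3, 48)) + 4587/(-2284) = -(-911600/3 + 2580) + 4587/(-2284) = -86/(1/(-3534 + (⅔ + 30))) + 4587*(-1/2284) = -86/(1/(-3534 + 92/3)) - 4587/2284 = -86/(1/(-10510/3)) - 4587/2284 = -86/(-3/10510) - 4587/2284 = -86*(-10510/3) - 4587/2284 = 903860/3 - 4587/2284 = 2064402479/6852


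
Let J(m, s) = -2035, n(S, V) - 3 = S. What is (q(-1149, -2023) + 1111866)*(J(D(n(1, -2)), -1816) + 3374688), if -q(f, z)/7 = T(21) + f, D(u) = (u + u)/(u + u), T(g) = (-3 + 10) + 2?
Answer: 3776851971438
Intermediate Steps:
n(S, V) = 3 + S
T(g) = 9 (T(g) = 7 + 2 = 9)
D(u) = 1 (D(u) = (2*u)/((2*u)) = (2*u)*(1/(2*u)) = 1)
q(f, z) = -63 - 7*f (q(f, z) = -7*(9 + f) = -63 - 7*f)
(q(-1149, -2023) + 1111866)*(J(D(n(1, -2)), -1816) + 3374688) = ((-63 - 7*(-1149)) + 1111866)*(-2035 + 3374688) = ((-63 + 8043) + 1111866)*3372653 = (7980 + 1111866)*3372653 = 1119846*3372653 = 3776851971438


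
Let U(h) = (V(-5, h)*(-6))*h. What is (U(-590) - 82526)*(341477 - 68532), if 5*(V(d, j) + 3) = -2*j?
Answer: 202605435830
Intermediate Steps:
V(d, j) = -3 - 2*j/5 (V(d, j) = -3 + (-2*j)/5 = -3 - 2*j/5)
U(h) = h*(18 + 12*h/5) (U(h) = ((-3 - 2*h/5)*(-6))*h = (18 + 12*h/5)*h = h*(18 + 12*h/5))
(U(-590) - 82526)*(341477 - 68532) = ((6/5)*(-590)*(15 + 2*(-590)) - 82526)*(341477 - 68532) = ((6/5)*(-590)*(15 - 1180) - 82526)*272945 = ((6/5)*(-590)*(-1165) - 82526)*272945 = (824820 - 82526)*272945 = 742294*272945 = 202605435830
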